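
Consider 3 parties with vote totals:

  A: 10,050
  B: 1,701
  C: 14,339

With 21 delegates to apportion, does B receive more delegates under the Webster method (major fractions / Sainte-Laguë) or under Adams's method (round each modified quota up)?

Adams

Webster: A 8, B 1, C 12.
Adams: A 8, B 2, C 11.
B gets 1 under Webster and 2 under Adams.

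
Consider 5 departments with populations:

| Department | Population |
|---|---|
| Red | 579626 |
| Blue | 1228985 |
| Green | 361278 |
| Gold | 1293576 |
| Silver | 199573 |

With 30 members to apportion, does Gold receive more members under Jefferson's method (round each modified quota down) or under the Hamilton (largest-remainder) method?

Jefferson: Red 5, Blue 10, Green 3, Gold 11, Silver 1.
Hamilton: Red 5, Blue 10, Green 3, Gold 10, Silver 2.
Gold gets 11 under Jefferson and 10 under Hamilton.

Jefferson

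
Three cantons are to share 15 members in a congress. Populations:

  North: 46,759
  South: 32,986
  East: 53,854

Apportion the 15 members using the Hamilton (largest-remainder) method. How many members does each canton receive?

North: 5; South: 4; East: 6

Total 133599; standard divisor 133599/15 ≈ 8906.6.
Standard quotas: North 5.2499, South 3.7035, East 6.0465.
Lower quotas: North 5, South 3, East 6 (sum 14, leaving 1 seat).
Remainders in descending order: South 0.7035, North 0.2499, East 0.0465.
Largest remainder: South receives the extra seat.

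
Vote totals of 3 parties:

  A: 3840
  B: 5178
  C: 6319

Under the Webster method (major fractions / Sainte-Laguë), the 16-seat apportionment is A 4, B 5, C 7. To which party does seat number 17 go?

Priority for the next seat is population ÷ (current seats + 0.5).
Priorities: A 853.333, B 941.455, C 842.533.
Highest priority: B.

B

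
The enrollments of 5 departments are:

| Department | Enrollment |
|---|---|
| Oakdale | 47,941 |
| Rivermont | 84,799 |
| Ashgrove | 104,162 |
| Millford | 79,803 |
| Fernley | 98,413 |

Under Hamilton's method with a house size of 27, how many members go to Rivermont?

Total 415118; standard divisor 415118/27 ≈ 15374.741.
Standard quotas: Oakdale 3.1182, Rivermont 5.5155, Ashgrove 6.7749, Millford 5.1905, Fernley 6.4010.
Lower quotas: Oakdale 3, Rivermont 5, Ashgrove 6, Millford 5, Fernley 6 (sum 25, leaving 2 seats).
Remainders in descending order: Ashgrove 0.7749, Rivermont 0.5155, Fernley 0.4010, Millford 0.1905, Oakdale 0.1182.
Largest remainders: Ashgrove, Rivermont receive the extra seats.
Rivermont receives 6.

6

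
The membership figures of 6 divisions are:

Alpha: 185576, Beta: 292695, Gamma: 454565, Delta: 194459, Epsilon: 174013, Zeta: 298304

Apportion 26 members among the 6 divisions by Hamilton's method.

Total 1599612; standard divisor 1599612/26 ≈ 61523.538.
Standard quotas: Alpha 3.0163, Beta 4.7574, Gamma 7.3885, Delta 3.1607, Epsilon 2.8284, Zeta 4.8486.
Lower quotas: Alpha 3, Beta 4, Gamma 7, Delta 3, Epsilon 2, Zeta 4 (sum 23, leaving 3 seats).
Remainders in descending order: Zeta 0.8486, Epsilon 0.8284, Beta 0.7574, Gamma 0.3885, Delta 0.1607, Alpha 0.0163.
Largest remainders: Zeta, Epsilon, Beta receive the extra seats.

Alpha: 3, Beta: 5, Gamma: 7, Delta: 3, Epsilon: 3, Zeta: 5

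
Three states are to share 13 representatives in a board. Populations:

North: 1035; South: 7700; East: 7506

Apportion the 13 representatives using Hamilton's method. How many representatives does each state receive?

Standard divisor: 16241 ÷ 13 ≈ 1249.308.
Standard quotas: North 0.8285, South 6.1634, East 6.0081.
Lower quotas: North 0, South 6, East 6 (sum 12, leaving 1 seat).
Remainders in descending order: North 0.8285, South 0.1634, East 0.0081.
Largest remainder: North receives the extra seat.

North: 1; South: 6; East: 6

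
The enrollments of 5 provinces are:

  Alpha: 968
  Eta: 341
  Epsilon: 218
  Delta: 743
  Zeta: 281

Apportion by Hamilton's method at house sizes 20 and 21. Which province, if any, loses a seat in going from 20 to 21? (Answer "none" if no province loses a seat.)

At 20 seats: Alpha 7, Eta 3, Epsilon 2, Delta 6, Zeta 2.
At 21 seats: Alpha 8, Eta 3, Epsilon 2, Delta 6, Zeta 2.
No province's allocation decreased.

none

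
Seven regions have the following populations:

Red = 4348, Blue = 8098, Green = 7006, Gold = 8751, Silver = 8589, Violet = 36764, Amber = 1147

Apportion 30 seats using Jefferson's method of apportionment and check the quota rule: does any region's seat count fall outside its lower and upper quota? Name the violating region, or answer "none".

Standard quotas: Red 1.746, Blue 3.252, Green 2.814, Gold 3.514, Silver 3.449, Violet 14.764, Amber 0.461.
Jefferson allocation: Red 1, Blue 3, Green 3, Gold 4, Silver 3, Violet 16, Amber 0.
Violet has quota 14.764 (lower 14, upper 15) but receives 16 — outside the quota interval.

Violet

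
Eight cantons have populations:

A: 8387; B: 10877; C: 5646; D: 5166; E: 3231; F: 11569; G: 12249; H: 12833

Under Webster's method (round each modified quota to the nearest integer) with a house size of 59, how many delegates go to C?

5

Standard divisor 69958/59 ≈ 1185.729; standard quotas: A 7.073, B 9.173, C 4.762, D 4.357, E 2.725, F 9.757, G 10.330, H 10.823.
Rounding to the nearest integer gives A 7, B 9, C 5, D 4, E 3, F 10, G 10, H 11 — total 59, matching the house size, so no adjustment is needed.
C receives 5.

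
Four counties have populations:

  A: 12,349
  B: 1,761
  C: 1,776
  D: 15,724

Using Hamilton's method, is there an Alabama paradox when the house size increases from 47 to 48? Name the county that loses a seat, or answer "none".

B

At 47 seats: A 18, B 3, C 3, D 23.
At 48 seats: A 19, B 2, C 3, D 24.
B drops from 3 to 2.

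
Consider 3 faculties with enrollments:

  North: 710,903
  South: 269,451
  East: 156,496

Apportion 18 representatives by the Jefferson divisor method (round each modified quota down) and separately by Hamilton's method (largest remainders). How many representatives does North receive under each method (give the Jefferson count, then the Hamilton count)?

Jefferson: North 12, South 4, East 2.
Hamilton: North 11, South 4, East 3.
North gets 12 under Jefferson and 11 under Hamilton.

12 and 11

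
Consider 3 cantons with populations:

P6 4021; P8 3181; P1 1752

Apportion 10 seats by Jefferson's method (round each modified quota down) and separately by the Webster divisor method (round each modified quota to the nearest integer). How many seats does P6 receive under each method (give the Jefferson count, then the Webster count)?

5 and 4

Jefferson: P6 5, P8 3, P1 2.
Webster: P6 4, P8 4, P1 2.
P6 gets 5 under Jefferson and 4 under Webster.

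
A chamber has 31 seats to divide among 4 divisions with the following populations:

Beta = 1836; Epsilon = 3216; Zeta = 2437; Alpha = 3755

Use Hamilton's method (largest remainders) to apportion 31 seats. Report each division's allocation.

Beta: 5, Epsilon: 9, Zeta: 7, Alpha: 10

Total 11244; standard divisor 11244/31 ≈ 362.71.
Standard quotas: Beta 5.062, Epsilon 8.867, Zeta 6.719, Alpha 10.353.
Lower quotas: Beta 5, Epsilon 8, Zeta 6, Alpha 10 (sum 29, leaving 2 seats).
Remainders in descending order: Epsilon 0.867, Zeta 0.719, Alpha 0.353, Beta 0.062.
The surplus seats go to Epsilon, Zeta.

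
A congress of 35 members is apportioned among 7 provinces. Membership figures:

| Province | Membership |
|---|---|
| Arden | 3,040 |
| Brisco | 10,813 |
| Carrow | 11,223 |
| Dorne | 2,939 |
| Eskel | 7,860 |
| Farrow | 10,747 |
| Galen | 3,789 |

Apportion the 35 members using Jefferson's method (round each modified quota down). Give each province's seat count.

Arden 2, Brisco 8, Carrow 8, Dorne 2, Eskel 5, Farrow 8, Galen 2

Standard divisor 50411/35 ≈ 1440.314; standard quotas: Arden 2.111, Brisco 7.507, Carrow 7.792, Dorne 2.041, Eskel 5.457, Farrow 7.462, Galen 2.631.
Rounding down gives 2, 7, 7, 2, 5, 7, 2 = 32 seats, so the divisor must be adjusted.
With modified divisor 1330: modified quotas Arden 2.286, Brisco 8.130, Carrow 8.438, Dorne 2.210, Eskel 5.910, Farrow 8.080, Galen 2.849.
Rounding down: Arden 2, Brisco 8, Carrow 8, Dorne 2, Eskel 5, Farrow 8, Galen 2 (total 35).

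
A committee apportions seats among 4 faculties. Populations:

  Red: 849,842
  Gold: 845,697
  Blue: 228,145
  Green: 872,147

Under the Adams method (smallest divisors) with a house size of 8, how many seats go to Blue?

Standard divisor 2795831/8 ≈ 349478.875; standard quotas: Red 2.432, Gold 2.420, Blue 0.653, Green 2.496.
Rounding up gives 3, 3, 1, 3 = 10 seats, so the divisor must be adjusted.
With modified divisor 430500: modified quotas Red 1.974, Gold 1.964, Blue 0.530, Green 2.026.
Rounding up: Red 2, Gold 2, Blue 1, Green 3 (total 8).
Blue receives 1.

1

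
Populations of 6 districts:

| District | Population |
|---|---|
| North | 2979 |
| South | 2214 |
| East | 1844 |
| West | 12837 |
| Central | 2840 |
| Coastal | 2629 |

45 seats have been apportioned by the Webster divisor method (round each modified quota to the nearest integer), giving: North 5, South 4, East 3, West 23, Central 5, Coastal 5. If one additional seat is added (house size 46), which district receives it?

Priority for the next seat is population ÷ (current seats + 0.5).
Priorities: North 541.636, South 492.000, East 526.857, West 546.255, Central 516.364, Coastal 478.000.
Highest priority: West.

West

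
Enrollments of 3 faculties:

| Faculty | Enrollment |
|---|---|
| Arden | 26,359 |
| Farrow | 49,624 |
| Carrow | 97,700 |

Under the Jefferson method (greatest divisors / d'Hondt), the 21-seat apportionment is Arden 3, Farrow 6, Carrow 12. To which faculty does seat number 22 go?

Carrow

Priority for the next seat is population ÷ (current seats + 1).
Priorities: Arden 6589.750, Farrow 7089.143, Carrow 7515.385.
Highest priority: Carrow.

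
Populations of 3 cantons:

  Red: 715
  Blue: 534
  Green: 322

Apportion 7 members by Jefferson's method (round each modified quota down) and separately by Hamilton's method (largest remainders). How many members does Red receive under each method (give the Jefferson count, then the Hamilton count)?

Jefferson: Red 4, Blue 2, Green 1.
Hamilton: Red 3, Blue 2, Green 2.
Red gets 4 under Jefferson and 3 under Hamilton.

4 and 3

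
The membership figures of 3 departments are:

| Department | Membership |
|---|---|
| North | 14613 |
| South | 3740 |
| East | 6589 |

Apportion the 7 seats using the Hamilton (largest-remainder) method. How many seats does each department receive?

North 4; South 1; East 2

Standard divisor: 24942 ÷ 7 ≈ 3563.143.
Standard quotas: North 4.1012, South 1.0496, East 1.8492.
Lower quotas: North 4, South 1, East 1 (sum 6, leaving 1 seat).
Remainders in descending order: East 0.8492, North 0.1012, South 0.0496.
Largest remainder: East receives the extra seat.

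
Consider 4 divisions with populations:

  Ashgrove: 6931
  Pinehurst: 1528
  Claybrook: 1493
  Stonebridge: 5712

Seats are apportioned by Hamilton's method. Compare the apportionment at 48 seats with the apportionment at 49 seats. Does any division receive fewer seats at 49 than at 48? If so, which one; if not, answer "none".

At 48 seats: Ashgrove 21, Pinehurst 5, Claybrook 5, Stonebridge 17.
At 49 seats: Ashgrove 22, Pinehurst 5, Claybrook 4, Stonebridge 18.
Claybrook drops from 5 to 4.

Claybrook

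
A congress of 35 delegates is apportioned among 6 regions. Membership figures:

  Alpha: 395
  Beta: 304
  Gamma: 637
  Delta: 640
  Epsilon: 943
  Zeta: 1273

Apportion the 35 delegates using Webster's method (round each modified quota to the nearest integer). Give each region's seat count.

Standard divisor 4192/35 ≈ 119.771; standard quotas: Alpha 3.298, Beta 2.538, Gamma 5.318, Delta 5.344, Epsilon 7.873, Zeta 10.629.
Rounding to the nearest integer gives Alpha 3, Beta 3, Gamma 5, Delta 5, Epsilon 8, Zeta 11 — total 35, matching the house size, so no adjustment is needed.

Alpha 3, Beta 3, Gamma 5, Delta 5, Epsilon 8, Zeta 11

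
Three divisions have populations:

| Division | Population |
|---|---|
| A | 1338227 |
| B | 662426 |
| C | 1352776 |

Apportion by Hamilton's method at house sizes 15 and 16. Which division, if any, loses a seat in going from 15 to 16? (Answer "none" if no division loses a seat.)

none

At 15 seats: A 6, B 3, C 6.
At 16 seats: A 6, B 3, C 7.
No division's allocation decreased.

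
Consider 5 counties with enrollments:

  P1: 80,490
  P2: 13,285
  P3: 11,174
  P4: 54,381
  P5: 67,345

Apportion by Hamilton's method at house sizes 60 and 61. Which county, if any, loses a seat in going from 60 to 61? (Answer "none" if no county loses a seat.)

At 60 seats: P1 21, P2 4, P3 3, P4 14, P5 18.
At 61 seats: P1 22, P2 3, P3 3, P4 15, P5 18.
P2 drops from 4 to 3.

P2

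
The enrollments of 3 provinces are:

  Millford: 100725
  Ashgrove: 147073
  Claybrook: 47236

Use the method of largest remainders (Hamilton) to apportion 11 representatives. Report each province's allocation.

Total 295034; standard divisor 295034/11 ≈ 26821.273.
Standard quotas: Millford 3.7554, Ashgrove 5.4834, Claybrook 1.7611.
Lower quotas: Millford 3, Ashgrove 5, Claybrook 1 (sum 9, leaving 2 seats).
Remainders in descending order: Claybrook 0.7611, Millford 0.7554, Ashgrove 0.4834.
Largest remainders: Claybrook, Millford receive the extra seats.

Millford 4; Ashgrove 5; Claybrook 2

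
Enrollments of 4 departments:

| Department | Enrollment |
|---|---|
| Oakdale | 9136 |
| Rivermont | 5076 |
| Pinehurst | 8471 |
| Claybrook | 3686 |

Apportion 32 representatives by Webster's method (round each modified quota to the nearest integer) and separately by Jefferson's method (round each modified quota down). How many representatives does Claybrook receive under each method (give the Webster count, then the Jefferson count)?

5 and 4

Webster: Oakdale 11, Rivermont 6, Pinehurst 10, Claybrook 5.
Jefferson: Oakdale 11, Rivermont 6, Pinehurst 11, Claybrook 4.
Claybrook gets 5 under Webster and 4 under Jefferson.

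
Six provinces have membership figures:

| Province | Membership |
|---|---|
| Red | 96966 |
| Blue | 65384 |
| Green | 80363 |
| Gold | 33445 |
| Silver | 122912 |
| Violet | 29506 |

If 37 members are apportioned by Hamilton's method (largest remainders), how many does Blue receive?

6

Total 428576; standard divisor 428576/37 ≈ 11583.135.
Standard quotas: Red 8.3713, Blue 5.6448, Green 6.9379, Gold 2.8874, Silver 10.6113, Violet 2.5473.
Lower quotas: Red 8, Blue 5, Green 6, Gold 2, Silver 10, Violet 2 (sum 33, leaving 4 seats).
Remainders in descending order: Green 0.9379, Gold 0.8874, Blue 0.6448, Silver 0.6113, Violet 0.5473, Red 0.3713.
The surplus seats go to Green, Gold, Blue, Silver.
Blue receives 6.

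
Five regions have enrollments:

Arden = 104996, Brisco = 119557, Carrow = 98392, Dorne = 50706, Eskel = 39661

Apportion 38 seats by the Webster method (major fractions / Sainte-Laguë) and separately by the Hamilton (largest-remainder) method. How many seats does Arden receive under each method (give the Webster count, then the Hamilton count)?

Webster: Arden 9, Brisco 11, Carrow 9, Dorne 5, Eskel 4.
Hamilton: Arden 10, Brisco 11, Carrow 9, Dorne 5, Eskel 3.
Arden gets 9 under Webster and 10 under Hamilton.

9 and 10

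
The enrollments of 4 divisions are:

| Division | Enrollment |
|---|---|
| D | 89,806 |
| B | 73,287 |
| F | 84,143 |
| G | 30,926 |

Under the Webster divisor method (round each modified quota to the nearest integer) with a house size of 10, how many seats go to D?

Standard divisor 278162/10 ≈ 27816.2; standard quotas: D 3.229, B 2.635, F 3.025, G 1.112.
Rounding to the nearest integer gives D 3, B 3, F 3, G 1 — total 10, matching the house size, so no adjustment is needed.
D receives 3.

3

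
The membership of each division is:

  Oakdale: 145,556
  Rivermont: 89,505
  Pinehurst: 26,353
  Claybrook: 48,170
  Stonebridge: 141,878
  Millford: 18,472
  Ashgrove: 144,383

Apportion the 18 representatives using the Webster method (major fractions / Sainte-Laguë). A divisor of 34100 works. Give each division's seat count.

With modified divisor 34100: modified quotas Oakdale 4.269, Rivermont 2.625, Pinehurst 0.773, Claybrook 1.413, Stonebridge 4.161, Millford 0.542, Ashgrove 4.234.
Rounding to the nearest integer: Oakdale 4, Rivermont 3, Pinehurst 1, Claybrook 1, Stonebridge 4, Millford 1, Ashgrove 4 (total 18).

Oakdale 4, Rivermont 3, Pinehurst 1, Claybrook 1, Stonebridge 4, Millford 1, Ashgrove 4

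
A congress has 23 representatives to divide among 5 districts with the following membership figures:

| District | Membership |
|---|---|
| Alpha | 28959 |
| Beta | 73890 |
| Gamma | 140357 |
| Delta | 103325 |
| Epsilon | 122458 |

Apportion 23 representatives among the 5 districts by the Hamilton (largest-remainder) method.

Alpha: 1; Beta: 4; Gamma: 7; Delta: 5; Epsilon: 6

Standard divisor: 468989 ÷ 23 ≈ 20390.826.
Standard quotas: Alpha 1.4202, Beta 3.6237, Gamma 6.8833, Delta 5.0672, Epsilon 6.0055.
Lower quotas: Alpha 1, Beta 3, Gamma 6, Delta 5, Epsilon 6 (sum 21, leaving 2 seats).
Remainders in descending order: Gamma 0.8833, Beta 0.6237, Alpha 0.4202, Delta 0.0672, Epsilon 0.0055.
Largest remainders: Gamma, Beta receive the extra seats.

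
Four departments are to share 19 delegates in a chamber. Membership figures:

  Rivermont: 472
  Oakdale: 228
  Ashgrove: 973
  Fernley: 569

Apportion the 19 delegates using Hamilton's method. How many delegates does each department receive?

Rivermont: 4, Oakdale: 2, Ashgrove: 8, Fernley: 5

The standard divisor is 2242/19 = 118.
Standard quotas: Rivermont 4.000, Oakdale 1.932, Ashgrove 8.246, Fernley 4.822.
Lower quotas: Rivermont 4, Oakdale 1, Ashgrove 8, Fernley 4 (sum 17, leaving 2 seats).
Remainders in descending order: Oakdale 0.932, Fernley 0.822, Ashgrove 0.246, Rivermont 0.000.
The surplus seats go to Oakdale, Fernley.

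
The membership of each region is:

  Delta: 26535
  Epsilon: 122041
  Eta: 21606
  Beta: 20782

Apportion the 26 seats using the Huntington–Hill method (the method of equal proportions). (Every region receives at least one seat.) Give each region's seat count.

Delta 4, Epsilon 16, Eta 3, Beta 3

With divisor 7530: modified quotas Delta 3.524, Epsilon 16.207, Eta 2.869, Beta 2.760.
Geometric-mean thresholds: Delta √(3·4)=3.464, Epsilon √(16·17)=16.492, Eta √(2·3)=2.449, Beta √(2·3)=2.449.
Each quota rounded against its threshold gives Delta 4, Epsilon 16, Eta 3, Beta 3 (total 26).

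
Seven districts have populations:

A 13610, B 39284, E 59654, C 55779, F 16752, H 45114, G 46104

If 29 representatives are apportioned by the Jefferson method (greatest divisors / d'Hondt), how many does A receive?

1

Standard divisor 276297/29 ≈ 9527.483; standard quotas: A 1.428, B 4.123, E 6.261, C 5.855, F 1.758, H 4.735, G 4.839.
Rounding down gives 1, 4, 6, 5, 1, 4, 4 = 25 seats, so the divisor must be adjusted.
With modified divisor 8478.2: modified quotas A 1.605, B 4.634, E 7.036, C 6.579, F 1.976, H 5.321, G 5.438.
Rounding down: A 1, B 4, E 7, C 6, F 1, H 5, G 5 (total 29).
A receives 1.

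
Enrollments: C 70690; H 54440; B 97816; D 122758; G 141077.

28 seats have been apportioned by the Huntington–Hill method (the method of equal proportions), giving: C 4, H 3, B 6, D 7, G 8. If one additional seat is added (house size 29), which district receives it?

G

Priority for the next seat is population ÷ (√(s·(s+1))).
Priorities: C 15806.765, H 15715.474, B 15093.336, D 16404.228, G 16626.084.
Highest priority: G.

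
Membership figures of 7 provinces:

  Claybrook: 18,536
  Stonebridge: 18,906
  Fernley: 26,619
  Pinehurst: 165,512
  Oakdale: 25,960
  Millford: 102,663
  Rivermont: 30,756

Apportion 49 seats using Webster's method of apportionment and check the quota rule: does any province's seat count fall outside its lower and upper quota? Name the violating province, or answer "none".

Standard quotas: Claybrook 2.335, Stonebridge 2.382, Fernley 3.353, Pinehurst 20.851, Oakdale 3.270, Millford 12.933, Rivermont 3.875.
Webster allocation: Claybrook 2, Stonebridge 2, Fernley 3, Pinehurst 22, Oakdale 3, Millford 13, Rivermont 4.
Pinehurst has quota 20.851 (lower 20, upper 21) but receives 22 — outside the quota interval.

Pinehurst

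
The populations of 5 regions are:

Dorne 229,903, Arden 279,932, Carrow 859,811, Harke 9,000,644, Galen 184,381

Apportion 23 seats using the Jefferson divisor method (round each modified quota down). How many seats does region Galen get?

Standard divisor 10554671/23 ≈ 458898.739; standard quotas: Dorne 0.501, Arden 0.610, Carrow 1.874, Harke 19.614, Galen 0.402.
Rounding down gives 0, 0, 1, 19, 0 = 20 seats, so the divisor must be adjusted.
With modified divisor 418900: modified quotas Dorne 0.549, Arden 0.668, Carrow 2.053, Harke 21.486, Galen 0.440.
Rounding down: Dorne 0, Arden 0, Carrow 2, Harke 21, Galen 0 (total 23).
Galen receives 0.

0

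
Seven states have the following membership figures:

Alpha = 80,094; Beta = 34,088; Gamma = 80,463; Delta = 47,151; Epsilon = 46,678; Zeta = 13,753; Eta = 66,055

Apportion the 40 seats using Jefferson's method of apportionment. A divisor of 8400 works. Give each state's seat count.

With modified divisor 8400: modified quotas Alpha 9.535, Beta 4.058, Gamma 9.579, Delta 5.613, Epsilon 5.557, Zeta 1.637, Eta 7.864.
Rounding down: Alpha 9, Beta 4, Gamma 9, Delta 5, Epsilon 5, Zeta 1, Eta 7 (total 40).

Alpha 9; Beta 4; Gamma 9; Delta 5; Epsilon 5; Zeta 1; Eta 7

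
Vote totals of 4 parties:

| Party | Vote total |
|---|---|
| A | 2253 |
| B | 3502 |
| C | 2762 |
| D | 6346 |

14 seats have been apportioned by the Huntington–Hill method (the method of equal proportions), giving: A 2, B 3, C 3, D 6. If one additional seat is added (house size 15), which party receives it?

Priority for the next seat is population ÷ (√(s·(s+1))).
Priorities: A 919.783, B 1010.940, C 797.321, D 979.209.
Highest priority: B.

B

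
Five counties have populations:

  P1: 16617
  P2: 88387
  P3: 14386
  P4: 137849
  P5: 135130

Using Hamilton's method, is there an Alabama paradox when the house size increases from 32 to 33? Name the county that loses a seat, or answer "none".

At 32 seats: P1 2, P2 7, P3 1, P4 11, P5 11.
At 33 seats: P1 1, P2 8, P3 1, P4 12, P5 11.
P1 drops from 2 to 1.

P1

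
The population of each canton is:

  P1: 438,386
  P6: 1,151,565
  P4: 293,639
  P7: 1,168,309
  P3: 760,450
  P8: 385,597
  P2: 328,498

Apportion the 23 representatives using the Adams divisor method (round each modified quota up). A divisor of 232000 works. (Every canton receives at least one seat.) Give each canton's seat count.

With modified divisor 232000: modified quotas P1 1.890, P6 4.964, P4 1.266, P7 5.036, P3 3.278, P8 1.662, P2 1.416.
Rounding up: P1 2, P6 5, P4 2, P7 6, P3 4, P8 2, P2 2 (total 23).

P1=2; P6=5; P4=2; P7=6; P3=4; P8=2; P2=2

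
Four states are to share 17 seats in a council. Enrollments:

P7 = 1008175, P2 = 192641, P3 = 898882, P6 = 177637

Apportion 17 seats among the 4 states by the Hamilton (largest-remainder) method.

P7: 8; P2: 1; P3: 7; P6: 1

The standard divisor is 2277335/17 ≈ 133960.882.
Standard quotas: P7 7.5259, P2 1.4380, P3 6.7100, P6 1.3260.
Lower quotas: P7 7, P2 1, P3 6, P6 1 (sum 15, leaving 2 seats).
Remainders in descending order: P3 0.7100, P7 0.5259, P2 0.4380, P6 0.3260.
The surplus seats go to P3, P7.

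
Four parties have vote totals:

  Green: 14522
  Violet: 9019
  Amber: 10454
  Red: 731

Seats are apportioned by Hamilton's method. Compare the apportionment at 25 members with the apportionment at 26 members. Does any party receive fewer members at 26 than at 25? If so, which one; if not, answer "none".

At 25 seats: Green 10, Violet 6, Amber 8, Red 1.
At 26 seats: Green 11, Violet 7, Amber 8, Red 0.
Red drops from 1 to 0.

Red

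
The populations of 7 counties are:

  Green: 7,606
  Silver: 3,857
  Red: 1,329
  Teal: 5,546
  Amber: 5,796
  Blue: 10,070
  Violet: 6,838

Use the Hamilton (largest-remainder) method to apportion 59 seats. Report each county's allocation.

The standard divisor is 41042/59 ≈ 695.627.
Standard quotas: Green 10.9340, Silver 5.5446, Red 1.9105, Teal 7.9727, Amber 8.3321, Blue 14.4761, Violet 9.8300.
Lower quotas: Green 10, Silver 5, Red 1, Teal 7, Amber 8, Blue 14, Violet 9 (sum 54, leaving 5 seats).
Remainders in descending order: Teal 0.9727, Green 0.9340, Red 0.9105, Violet 0.8300, Silver 0.5446, Blue 0.4761, Amber 0.3321.
The surplus seats go to Teal, Green, Red, Violet, Silver.

Green=11, Silver=6, Red=2, Teal=8, Amber=8, Blue=14, Violet=10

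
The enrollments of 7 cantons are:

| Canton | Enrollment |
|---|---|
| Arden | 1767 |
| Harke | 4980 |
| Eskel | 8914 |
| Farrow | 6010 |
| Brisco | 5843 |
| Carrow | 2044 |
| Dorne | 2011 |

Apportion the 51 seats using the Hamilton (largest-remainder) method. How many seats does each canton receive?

Standard divisor: 31569 ÷ 51 = 619.
Standard quotas: Arden 2.8546, Harke 8.0452, Eskel 14.4006, Farrow 9.7092, Brisco 9.4394, Carrow 3.3021, Dorne 3.2488.
Lower quotas: Arden 2, Harke 8, Eskel 14, Farrow 9, Brisco 9, Carrow 3, Dorne 3 (sum 48, leaving 3 seats).
Remainders in descending order: Arden 0.8546, Farrow 0.7092, Brisco 0.4394, Eskel 0.4006, Carrow 0.3021, Dorne 0.2488, Harke 0.0452.
The surplus seats go to Arden, Farrow, Brisco.

Arden=3; Harke=8; Eskel=14; Farrow=10; Brisco=10; Carrow=3; Dorne=3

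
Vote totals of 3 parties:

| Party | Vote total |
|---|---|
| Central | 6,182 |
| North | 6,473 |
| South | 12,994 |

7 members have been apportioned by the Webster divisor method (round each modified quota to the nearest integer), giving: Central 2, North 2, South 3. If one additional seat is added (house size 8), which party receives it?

South

Priority for the next seat is population ÷ (current seats + 0.5).
Priorities: Central 2472.800, North 2589.200, South 3712.571.
Highest priority: South.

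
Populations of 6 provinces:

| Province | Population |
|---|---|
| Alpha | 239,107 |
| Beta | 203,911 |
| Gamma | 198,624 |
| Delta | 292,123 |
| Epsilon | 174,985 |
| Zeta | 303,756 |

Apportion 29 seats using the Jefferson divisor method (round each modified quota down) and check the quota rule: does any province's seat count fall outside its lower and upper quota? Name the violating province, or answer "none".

Standard quotas: Alpha 4.909, Beta 4.186, Gamma 4.078, Delta 5.998, Epsilon 3.593, Zeta 6.236.
Jefferson allocation: Alpha 5, Beta 4, Gamma 4, Delta 6, Epsilon 4, Zeta 6.
Every allocation lies between the lower and upper quota.

none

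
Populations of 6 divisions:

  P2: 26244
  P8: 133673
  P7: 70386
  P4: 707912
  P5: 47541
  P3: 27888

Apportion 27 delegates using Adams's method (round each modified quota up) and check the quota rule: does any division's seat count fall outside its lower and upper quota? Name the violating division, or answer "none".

Standard quotas: P2 0.699, P8 3.561, P7 1.875, P4 18.856, P5 1.266, P3 0.743.
Adams allocation: P2 1, P8 4, P7 2, P4 17, P5 2, P3 1.
P4 has quota 18.856 (lower 18, upper 19) but receives 17 — outside the quota interval.

P4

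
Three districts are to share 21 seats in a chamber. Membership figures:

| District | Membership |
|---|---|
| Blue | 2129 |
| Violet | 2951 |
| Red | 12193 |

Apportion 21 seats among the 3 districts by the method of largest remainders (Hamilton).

Blue 3; Violet 3; Red 15

Standard divisor: 17273 ÷ 21 ≈ 822.524.
Standard quotas: Blue 2.5884, Violet 3.5877, Red 14.8239.
Lower quotas: Blue 2, Violet 3, Red 14 (sum 19, leaving 2 seats).
Remainders in descending order: Red 0.8239, Blue 0.5884, Violet 0.5877.
Largest remainders: Red, Blue receive the extra seats.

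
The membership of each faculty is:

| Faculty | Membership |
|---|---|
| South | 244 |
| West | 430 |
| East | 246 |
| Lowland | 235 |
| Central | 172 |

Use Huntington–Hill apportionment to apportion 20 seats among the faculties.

With divisor 69: modified quotas South 3.536, West 6.232, East 3.565, Lowland 3.406, Central 2.493.
Geometric-mean thresholds: South √(3·4)=3.464, West √(6·7)=6.481, East √(3·4)=3.464, Lowland √(3·4)=3.464, Central √(2·3)=2.449.
Each quota rounded against its threshold gives South 4, West 6, East 4, Lowland 3, Central 3 (total 20).

South: 4; West: 6; East: 4; Lowland: 3; Central: 3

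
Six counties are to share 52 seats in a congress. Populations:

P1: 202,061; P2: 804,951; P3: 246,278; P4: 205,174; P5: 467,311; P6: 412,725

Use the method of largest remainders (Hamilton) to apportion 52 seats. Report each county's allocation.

Total 2338500; standard divisor 2338500/52 ≈ 44971.154.
Standard quotas: P1 4.4931, P2 17.8993, P3 5.4764, P4 4.5623, P5 10.3914, P6 9.1775.
Lower quotas: P1 4, P2 17, P3 5, P4 4, P5 10, P6 9 (sum 49, leaving 3 seats).
Remainders in descending order: P2 0.8993, P4 0.5623, P1 0.4931, P3 0.4764, P5 0.3914, P6 0.1775.
Largest remainders: P2, P4, P1 receive the extra seats.

P1=5, P2=18, P3=5, P4=5, P5=10, P6=9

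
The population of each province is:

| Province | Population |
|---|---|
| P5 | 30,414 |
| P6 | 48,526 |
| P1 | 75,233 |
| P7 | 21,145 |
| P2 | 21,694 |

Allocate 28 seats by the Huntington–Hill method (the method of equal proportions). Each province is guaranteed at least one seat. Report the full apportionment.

With divisor 6987: modified quotas P5 4.353, P6 6.945, P1 10.768, P7 3.026, P2 3.105.
Geometric-mean thresholds: P5 √(4·5)=4.472, P6 √(6·7)=6.481, P1 √(10·11)=10.488, P7 √(3·4)=3.464, P2 √(3·4)=3.464.
Each quota rounded against its threshold gives P5 4, P6 7, P1 11, P7 3, P2 3 (total 28).

P5 4; P6 7; P1 11; P7 3; P2 3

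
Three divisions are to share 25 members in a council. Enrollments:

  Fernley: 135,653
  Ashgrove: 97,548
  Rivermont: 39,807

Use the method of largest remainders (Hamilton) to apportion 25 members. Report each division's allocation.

Fernley 12, Ashgrove 9, Rivermont 4

Standard divisor: 273008 ÷ 25 ≈ 10920.32.
Standard quotas: Fernley 12.4221, Ashgrove 8.9327, Rivermont 3.6452.
Lower quotas: Fernley 12, Ashgrove 8, Rivermont 3 (sum 23, leaving 2 seats).
Remainders in descending order: Ashgrove 0.9327, Rivermont 0.6452, Fernley 0.4221.
The surplus seats go to Ashgrove, Rivermont.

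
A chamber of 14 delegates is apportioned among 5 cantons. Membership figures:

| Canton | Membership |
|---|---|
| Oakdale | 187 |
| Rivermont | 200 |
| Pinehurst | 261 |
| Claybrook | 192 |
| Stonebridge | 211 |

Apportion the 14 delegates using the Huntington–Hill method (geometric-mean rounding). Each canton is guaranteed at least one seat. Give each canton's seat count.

With divisor 77: modified quotas Oakdale 2.429, Rivermont 2.597, Pinehurst 3.390, Claybrook 2.494, Stonebridge 2.740.
Geometric-mean thresholds: Oakdale √(2·3)=2.449, Rivermont √(2·3)=2.449, Pinehurst √(3·4)=3.464, Claybrook √(2·3)=2.449, Stonebridge √(2·3)=2.449.
Each quota rounded against its threshold gives Oakdale 2, Rivermont 3, Pinehurst 3, Claybrook 3, Stonebridge 3 (total 14).

Oakdale=2, Rivermont=3, Pinehurst=3, Claybrook=3, Stonebridge=3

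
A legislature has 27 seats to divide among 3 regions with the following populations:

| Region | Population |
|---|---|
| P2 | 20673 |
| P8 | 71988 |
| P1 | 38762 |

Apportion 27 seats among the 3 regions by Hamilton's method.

P2=4, P8=15, P1=8

The standard divisor is 131423/27 ≈ 4867.519.
Standard quotas: P2 4.2471, P8 14.7895, P1 7.9634.
Lower quotas: P2 4, P8 14, P1 7 (sum 25, leaving 2 seats).
Remainders in descending order: P1 0.9634, P8 0.7895, P2 0.2471.
The surplus seats go to P1, P8.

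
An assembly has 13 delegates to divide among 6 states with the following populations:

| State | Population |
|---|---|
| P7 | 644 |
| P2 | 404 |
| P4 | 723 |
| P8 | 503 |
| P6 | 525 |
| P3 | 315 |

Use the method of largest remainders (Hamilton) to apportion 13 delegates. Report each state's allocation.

Standard divisor: 3114 ÷ 13 ≈ 239.538.
Standard quotas: P7 2.689, P2 1.687, P4 3.018, P8 2.100, P6 2.192, P3 1.315.
Lower quotas: P7 2, P2 1, P4 3, P8 2, P6 2, P3 1 (sum 11, leaving 2 seats).
Remainders in descending order: P7 0.689, P2 0.687, P3 0.315, P6 0.192, P8 0.100, P4 0.018.
Largest remainders: P7, P2 receive the extra seats.

P7 3; P2 2; P4 3; P8 2; P6 2; P3 1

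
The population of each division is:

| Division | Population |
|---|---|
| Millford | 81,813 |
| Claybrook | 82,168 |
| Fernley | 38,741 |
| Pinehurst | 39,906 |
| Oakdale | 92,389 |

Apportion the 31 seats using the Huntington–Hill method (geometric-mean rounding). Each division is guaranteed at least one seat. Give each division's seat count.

Millford 7, Claybrook 8, Fernley 4, Pinehurst 4, Oakdale 8

With divisor 10956: modified quotas Millford 7.467, Claybrook 7.500, Fernley 3.536, Pinehurst 3.642, Oakdale 8.433.
Geometric-mean thresholds: Millford √(7·8)=7.483, Claybrook √(7·8)=7.483, Fernley √(3·4)=3.464, Pinehurst √(3·4)=3.464, Oakdale √(8·9)=8.485.
Each quota rounded against its threshold gives Millford 7, Claybrook 8, Fernley 4, Pinehurst 4, Oakdale 8 (total 31).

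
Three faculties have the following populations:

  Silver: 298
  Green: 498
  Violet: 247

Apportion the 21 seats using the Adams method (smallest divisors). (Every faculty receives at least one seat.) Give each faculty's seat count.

Silver=6; Green=10; Violet=5

Standard divisor 1043/21 ≈ 49.667; standard quotas: Silver 6.000, Green 10.027, Violet 4.973.
Rounding up gives 6, 11, 5 = 22 seats, so the divisor must be adjusted.
With modified divisor 50: modified quotas Silver 5.960, Green 9.960, Violet 4.940.
Rounding up: Silver 6, Green 10, Violet 5 (total 21).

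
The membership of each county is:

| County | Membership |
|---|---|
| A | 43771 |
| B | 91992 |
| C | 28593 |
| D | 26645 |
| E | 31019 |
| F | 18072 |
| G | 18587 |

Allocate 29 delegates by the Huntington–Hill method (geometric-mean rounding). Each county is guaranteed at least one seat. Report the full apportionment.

A: 5, B: 10, C: 3, D: 3, E: 4, F: 2, G: 2

With divisor 8863: modified quotas A 4.939, B 10.379, C 3.226, D 3.006, E 3.500, F 2.039, G 2.097.
Geometric-mean thresholds: A √(4·5)=4.472, B √(10·11)=10.488, C √(3·4)=3.464, D √(3·4)=3.464, E √(3·4)=3.464, F √(2·3)=2.449, G √(2·3)=2.449.
Each quota rounded against its threshold gives A 5, B 10, C 3, D 3, E 4, F 2, G 2 (total 29).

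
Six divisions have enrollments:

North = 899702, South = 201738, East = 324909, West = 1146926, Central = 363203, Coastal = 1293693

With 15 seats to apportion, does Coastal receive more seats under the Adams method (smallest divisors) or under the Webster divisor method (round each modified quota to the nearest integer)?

Adams: North 3, South 1, East 1, West 4, Central 2, Coastal 4.
Webster: North 3, South 1, East 1, West 4, Central 1, Coastal 5.
Coastal gets 4 under Adams and 5 under Webster.

Webster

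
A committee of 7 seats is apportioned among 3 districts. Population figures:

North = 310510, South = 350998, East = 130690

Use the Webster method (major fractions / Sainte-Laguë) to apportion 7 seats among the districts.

Standard divisor 792198/7 ≈ 113171.143; standard quotas: North 2.744, South 3.101, East 1.155.
Rounding to the nearest integer gives North 3, South 3, East 1 — total 7, matching the house size, so no adjustment is needed.

North: 3, South: 3, East: 1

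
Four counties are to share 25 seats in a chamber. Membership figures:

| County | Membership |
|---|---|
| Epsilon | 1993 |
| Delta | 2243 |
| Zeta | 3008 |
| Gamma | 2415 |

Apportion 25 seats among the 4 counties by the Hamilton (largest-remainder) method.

Epsilon=5; Delta=6; Zeta=8; Gamma=6

Total 9659; standard divisor 9659/25 ≈ 386.36.
Standard quotas: Epsilon 5.158, Delta 5.805, Zeta 7.785, Gamma 6.251.
Lower quotas: Epsilon 5, Delta 5, Zeta 7, Gamma 6 (sum 23, leaving 2 seats).
Remainders in descending order: Delta 0.805, Zeta 0.785, Gamma 0.251, Epsilon 0.158.
The surplus seats go to Delta, Zeta.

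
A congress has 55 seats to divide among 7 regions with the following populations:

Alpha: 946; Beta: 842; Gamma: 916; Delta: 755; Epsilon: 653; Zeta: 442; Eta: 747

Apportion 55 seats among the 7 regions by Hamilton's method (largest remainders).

Alpha 10, Beta 9, Gamma 9, Delta 8, Epsilon 7, Zeta 4, Eta 8

Total 5301; standard divisor 5301/55 ≈ 96.382.
Standard quotas: Alpha 9.815, Beta 8.736, Gamma 9.504, Delta 7.833, Epsilon 6.775, Zeta 4.586, Eta 7.750.
Lower quotas: Alpha 9, Beta 8, Gamma 9, Delta 7, Epsilon 6, Zeta 4, Eta 7 (sum 50, leaving 5 seats).
Remainders in descending order: Delta 0.833, Alpha 0.815, Epsilon 0.775, Eta 0.750, Beta 0.736, Zeta 0.586, Gamma 0.504.
Largest remainders: Delta, Alpha, Epsilon, Eta, Beta receive the extra seats.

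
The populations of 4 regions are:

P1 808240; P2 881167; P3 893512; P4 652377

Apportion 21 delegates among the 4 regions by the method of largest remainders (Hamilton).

The standard divisor is 3235296/21 ≈ 154061.714.
Standard quotas: P1 5.2462, P2 5.7196, P3 5.7997, P4 4.2345.
Lower quotas: P1 5, P2 5, P3 5, P4 4 (sum 19, leaving 2 seats).
Remainders in descending order: P3 0.7997, P2 0.7196, P1 0.2462, P4 0.2345.
Largest remainders: P3, P2 receive the extra seats.

P1 5, P2 6, P3 6, P4 4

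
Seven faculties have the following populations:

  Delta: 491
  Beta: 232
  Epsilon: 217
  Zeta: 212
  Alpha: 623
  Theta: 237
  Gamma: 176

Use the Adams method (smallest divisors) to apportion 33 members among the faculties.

Standard divisor 2188/33 ≈ 66.303; standard quotas: Delta 7.405, Beta 3.499, Epsilon 3.273, Zeta 3.197, Alpha 9.396, Theta 3.574, Gamma 2.654.
Rounding up gives 8, 4, 4, 4, 10, 4, 3 = 37 seats, so the divisor must be adjusted.
With modified divisor 75: modified quotas Delta 6.547, Beta 3.093, Epsilon 2.893, Zeta 2.827, Alpha 8.307, Theta 3.160, Gamma 2.347.
Rounding up: Delta 7, Beta 4, Epsilon 3, Zeta 3, Alpha 9, Theta 4, Gamma 3 (total 33).

Delta=7, Beta=4, Epsilon=3, Zeta=3, Alpha=9, Theta=4, Gamma=3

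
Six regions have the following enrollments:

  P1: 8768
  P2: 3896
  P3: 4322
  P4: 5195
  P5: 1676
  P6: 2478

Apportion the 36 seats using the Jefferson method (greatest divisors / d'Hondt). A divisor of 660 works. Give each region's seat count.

With modified divisor 660: modified quotas P1 13.285, P2 5.903, P3 6.548, P4 7.871, P5 2.539, P6 3.755.
Rounding down: P1 13, P2 5, P3 6, P4 7, P5 2, P6 3 (total 36).

P1=13, P2=5, P3=6, P4=7, P5=2, P6=3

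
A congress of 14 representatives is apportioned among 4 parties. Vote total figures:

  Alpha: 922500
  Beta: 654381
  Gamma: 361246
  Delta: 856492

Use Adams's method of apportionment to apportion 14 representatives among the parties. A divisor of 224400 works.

Alpha 5, Beta 3, Gamma 2, Delta 4

With modified divisor 224400: modified quotas Alpha 4.111, Beta 2.916, Gamma 1.610, Delta 3.817.
Rounding up: Alpha 5, Beta 3, Gamma 2, Delta 4 (total 14).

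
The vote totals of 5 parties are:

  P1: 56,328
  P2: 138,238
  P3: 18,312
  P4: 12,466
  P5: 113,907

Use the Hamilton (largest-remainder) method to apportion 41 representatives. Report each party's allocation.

P1=7; P2=17; P3=2; P4=1; P5=14

The standard divisor is 339251/41 ≈ 8274.415.
Standard quotas: P1 6.8075, P2 16.7067, P3 2.2131, P4 1.5066, P5 13.7662.
Lower quotas: P1 6, P2 16, P3 2, P4 1, P5 13 (sum 38, leaving 3 seats).
Remainders in descending order: P1 0.8075, P5 0.7662, P2 0.7067, P4 0.5066, P3 0.2131.
Largest remainders: P1, P5, P2 receive the extra seats.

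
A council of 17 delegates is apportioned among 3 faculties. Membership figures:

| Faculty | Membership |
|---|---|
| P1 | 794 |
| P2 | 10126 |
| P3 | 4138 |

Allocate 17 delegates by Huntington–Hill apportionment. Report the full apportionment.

P1 1, P2 11, P3 5

With divisor 903: modified quotas P1 0.879, P2 11.214, P3 4.583.
Geometric-mean thresholds: P1 (min 1), P2 √(11·12)=11.489, P3 √(4·5)=4.472.
Each quota rounded against its threshold gives P1 1, P2 11, P3 5 (total 17).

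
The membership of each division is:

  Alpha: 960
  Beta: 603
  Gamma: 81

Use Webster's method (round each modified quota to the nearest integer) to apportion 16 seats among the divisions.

Alpha: 9; Beta: 6; Gamma: 1

Standard divisor 1644/16 ≈ 102.75; standard quotas: Alpha 9.343, Beta 5.869, Gamma 0.788.
Rounding to the nearest integer gives Alpha 9, Beta 6, Gamma 1 — total 16, matching the house size, so no adjustment is needed.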